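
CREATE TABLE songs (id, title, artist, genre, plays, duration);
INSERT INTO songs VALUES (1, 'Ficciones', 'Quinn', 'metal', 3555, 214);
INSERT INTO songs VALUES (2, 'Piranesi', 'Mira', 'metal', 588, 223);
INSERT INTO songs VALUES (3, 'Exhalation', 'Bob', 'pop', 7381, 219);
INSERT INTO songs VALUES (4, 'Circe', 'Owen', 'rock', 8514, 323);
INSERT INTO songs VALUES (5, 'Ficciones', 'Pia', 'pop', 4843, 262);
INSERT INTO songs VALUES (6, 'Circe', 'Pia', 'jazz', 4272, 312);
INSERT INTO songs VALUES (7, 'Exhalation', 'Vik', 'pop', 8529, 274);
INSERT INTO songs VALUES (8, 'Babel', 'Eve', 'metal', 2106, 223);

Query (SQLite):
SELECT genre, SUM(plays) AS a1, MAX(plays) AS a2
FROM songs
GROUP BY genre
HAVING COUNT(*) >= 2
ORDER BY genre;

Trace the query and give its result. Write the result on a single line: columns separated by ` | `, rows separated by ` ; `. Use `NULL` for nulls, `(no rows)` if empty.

Group songs by genre.
Per group compute: SUM(plays), MAX(plays).
HAVING: drop groups with fewer than 2 rows.
  jazz: ids {6} → SUM(plays)=4272, MAX(plays)=4272
  metal: ids {1, 2, 8} → SUM(plays)=6249, MAX(plays)=3555
  pop: ids {3, 5, 7} → SUM(plays)=20753, MAX(plays)=8529
  rock: ids {4} → SUM(plays)=8514, MAX(plays)=8514

metal | 6249 | 3555 ; pop | 20753 | 8529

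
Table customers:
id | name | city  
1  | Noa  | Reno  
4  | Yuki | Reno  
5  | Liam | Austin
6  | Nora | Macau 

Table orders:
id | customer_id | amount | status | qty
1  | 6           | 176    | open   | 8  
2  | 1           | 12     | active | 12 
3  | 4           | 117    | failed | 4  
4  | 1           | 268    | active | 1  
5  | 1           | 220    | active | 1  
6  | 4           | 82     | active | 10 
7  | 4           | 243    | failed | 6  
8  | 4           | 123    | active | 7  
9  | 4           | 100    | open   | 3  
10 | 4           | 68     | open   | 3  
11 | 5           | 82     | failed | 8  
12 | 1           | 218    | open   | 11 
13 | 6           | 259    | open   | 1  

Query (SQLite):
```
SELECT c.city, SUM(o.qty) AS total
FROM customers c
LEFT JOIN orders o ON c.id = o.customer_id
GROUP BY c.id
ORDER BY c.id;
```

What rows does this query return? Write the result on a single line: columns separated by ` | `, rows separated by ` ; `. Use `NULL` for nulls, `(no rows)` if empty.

Reno | 25 ; Reno | 33 ; Austin | 8 ; Macau | 9

LEFT JOIN keeps every customers row; unmatched ones get NULL for orders columns.
Group by customers.id and compute SUM(o.qty). SUM over an all-NULL group is NULL.
  1: ids {2, 4, 5, 12} → SUM(o.qty)=25
  4: ids {3, 6, 7, 8, 9, 10} → SUM(o.qty)=33
  5: ids {11} → SUM(o.qty)=8
  6: ids {1, 13} → SUM(o.qty)=9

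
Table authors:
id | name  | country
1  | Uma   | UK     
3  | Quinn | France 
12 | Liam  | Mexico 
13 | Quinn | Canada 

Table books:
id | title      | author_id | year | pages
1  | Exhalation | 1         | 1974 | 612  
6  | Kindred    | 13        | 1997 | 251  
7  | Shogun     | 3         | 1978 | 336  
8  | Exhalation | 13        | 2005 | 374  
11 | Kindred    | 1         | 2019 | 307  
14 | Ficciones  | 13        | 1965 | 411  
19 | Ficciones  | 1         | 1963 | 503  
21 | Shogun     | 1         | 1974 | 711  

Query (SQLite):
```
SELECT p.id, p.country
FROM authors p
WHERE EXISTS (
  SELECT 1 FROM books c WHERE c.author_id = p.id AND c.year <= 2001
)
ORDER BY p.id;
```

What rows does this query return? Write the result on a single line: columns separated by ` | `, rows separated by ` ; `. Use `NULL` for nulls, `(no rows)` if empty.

1 | UK ; 3 | France ; 13 | Canada

For each authors row, check whether any books with matching author_id has year <= 2001.
Keep rows where that is true.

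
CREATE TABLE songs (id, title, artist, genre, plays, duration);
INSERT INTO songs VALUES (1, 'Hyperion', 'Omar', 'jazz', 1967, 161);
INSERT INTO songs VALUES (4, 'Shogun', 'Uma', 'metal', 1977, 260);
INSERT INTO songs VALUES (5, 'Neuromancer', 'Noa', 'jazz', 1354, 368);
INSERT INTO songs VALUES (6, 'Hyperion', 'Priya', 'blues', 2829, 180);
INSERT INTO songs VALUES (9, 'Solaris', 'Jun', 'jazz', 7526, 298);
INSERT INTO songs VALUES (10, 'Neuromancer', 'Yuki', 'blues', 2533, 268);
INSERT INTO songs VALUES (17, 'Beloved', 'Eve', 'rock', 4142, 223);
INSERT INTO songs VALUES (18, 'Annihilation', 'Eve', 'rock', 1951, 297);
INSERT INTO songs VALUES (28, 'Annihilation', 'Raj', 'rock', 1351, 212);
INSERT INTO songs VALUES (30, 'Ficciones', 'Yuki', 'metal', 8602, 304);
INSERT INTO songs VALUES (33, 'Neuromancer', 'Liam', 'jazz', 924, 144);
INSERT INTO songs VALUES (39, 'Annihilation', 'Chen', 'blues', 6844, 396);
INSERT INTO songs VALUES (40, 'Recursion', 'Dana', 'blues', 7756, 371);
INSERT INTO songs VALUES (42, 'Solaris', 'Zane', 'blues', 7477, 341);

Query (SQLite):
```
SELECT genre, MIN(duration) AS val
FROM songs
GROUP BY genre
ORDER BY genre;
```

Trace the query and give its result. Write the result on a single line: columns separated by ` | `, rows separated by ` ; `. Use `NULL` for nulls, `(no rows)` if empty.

Partition songs by genre; compute MIN(duration) within each group.
  blues: ids {6, 10, 39, 40, 42} → MIN(duration)=180
  jazz: ids {1, 5, 9, 33} → MIN(duration)=144
  metal: ids {4, 30} → MIN(duration)=260
  rock: ids {17, 18, 28} → MIN(duration)=212

blues | 180 ; jazz | 144 ; metal | 260 ; rock | 212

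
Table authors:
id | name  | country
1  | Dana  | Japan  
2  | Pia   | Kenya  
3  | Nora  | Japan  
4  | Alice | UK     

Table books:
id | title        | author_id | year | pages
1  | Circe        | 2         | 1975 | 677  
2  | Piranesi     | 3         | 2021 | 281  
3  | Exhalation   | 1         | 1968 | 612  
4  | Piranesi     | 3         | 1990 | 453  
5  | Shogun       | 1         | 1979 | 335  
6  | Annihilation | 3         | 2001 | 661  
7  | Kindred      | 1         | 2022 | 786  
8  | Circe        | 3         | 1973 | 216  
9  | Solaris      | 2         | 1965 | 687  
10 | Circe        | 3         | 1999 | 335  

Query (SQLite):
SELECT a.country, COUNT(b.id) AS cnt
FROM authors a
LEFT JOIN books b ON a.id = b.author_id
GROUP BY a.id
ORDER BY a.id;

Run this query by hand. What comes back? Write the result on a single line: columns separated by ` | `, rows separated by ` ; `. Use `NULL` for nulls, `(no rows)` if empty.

LEFT JOIN keeps every authors row; unmatched ones get NULL for books columns.
Group by authors.id and compute COUNT(b.id). COUNT(col) of an all-NULL group is 0.
  1: ids {3, 5, 7} → COUNT(b.id)=3
  2: ids {1, 9} → COUNT(b.id)=2
  3: ids {2, 4, 6, 8, 10} → COUNT(b.id)=5
  4: ids {—} → COUNT(b.id)=0

Japan | 3 ; Kenya | 2 ; Japan | 5 ; UK | 0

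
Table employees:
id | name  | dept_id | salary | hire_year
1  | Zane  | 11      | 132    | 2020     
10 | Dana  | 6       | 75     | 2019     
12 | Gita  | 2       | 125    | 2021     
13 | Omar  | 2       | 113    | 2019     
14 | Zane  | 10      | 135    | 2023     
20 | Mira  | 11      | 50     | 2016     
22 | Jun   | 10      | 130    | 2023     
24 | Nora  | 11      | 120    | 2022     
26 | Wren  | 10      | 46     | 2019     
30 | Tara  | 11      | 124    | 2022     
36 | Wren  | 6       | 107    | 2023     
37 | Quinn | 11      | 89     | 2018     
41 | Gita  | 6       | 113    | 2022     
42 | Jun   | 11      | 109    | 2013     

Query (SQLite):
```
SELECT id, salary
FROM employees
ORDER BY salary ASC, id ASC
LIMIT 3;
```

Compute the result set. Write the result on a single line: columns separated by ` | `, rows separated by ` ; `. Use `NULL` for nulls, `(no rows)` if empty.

Sort by salary asc, tiebreak id asc: (46, id=26), (50, id=20), (75, id=10), (89, id=37), (107, id=36), (109, id=42) …. Take first 3.

26 | 46 ; 20 | 50 ; 10 | 75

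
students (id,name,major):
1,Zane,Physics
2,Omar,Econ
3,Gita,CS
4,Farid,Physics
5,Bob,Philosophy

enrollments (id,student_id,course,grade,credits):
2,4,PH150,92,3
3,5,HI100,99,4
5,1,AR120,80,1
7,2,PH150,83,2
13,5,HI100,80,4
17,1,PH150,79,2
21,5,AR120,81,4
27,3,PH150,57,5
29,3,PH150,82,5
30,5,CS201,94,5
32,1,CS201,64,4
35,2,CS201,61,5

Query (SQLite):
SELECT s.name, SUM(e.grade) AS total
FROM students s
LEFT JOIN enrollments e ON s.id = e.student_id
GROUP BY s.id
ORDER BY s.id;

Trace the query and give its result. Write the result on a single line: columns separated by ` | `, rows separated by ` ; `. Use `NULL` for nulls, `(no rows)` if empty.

Zane | 223 ; Omar | 144 ; Gita | 139 ; Farid | 92 ; Bob | 354

LEFT JOIN keeps every students row; unmatched ones get NULL for enrollments columns.
Group by students.id and compute SUM(e.grade). SUM over an all-NULL group is NULL.
  1: ids {5, 17, 32} → SUM(e.grade)=223
  2: ids {7, 35} → SUM(e.grade)=144
  3: ids {27, 29} → SUM(e.grade)=139
  4: ids {2} → SUM(e.grade)=92
  5: ids {3, 13, 21, 30} → SUM(e.grade)=354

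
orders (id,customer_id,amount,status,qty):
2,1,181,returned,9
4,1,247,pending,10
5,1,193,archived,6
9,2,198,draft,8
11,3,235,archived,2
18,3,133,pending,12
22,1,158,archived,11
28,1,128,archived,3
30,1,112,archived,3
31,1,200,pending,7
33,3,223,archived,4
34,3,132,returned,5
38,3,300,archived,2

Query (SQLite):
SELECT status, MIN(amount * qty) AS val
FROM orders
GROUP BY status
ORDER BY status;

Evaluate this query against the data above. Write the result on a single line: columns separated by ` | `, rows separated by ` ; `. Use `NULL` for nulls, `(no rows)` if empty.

For each row compute amount * qty.
Group by status; take MIN of the expression per group.
  archived: ids {5, 11, 22, 28, 30, 33, 38} → MIN(amount * qty)=336
  draft: ids {9} → MIN(amount * qty)=1584
  pending: ids {4, 18, 31} → MIN(amount * qty)=1400
  returned: ids {2, 34} → MIN(amount * qty)=660

archived | 336 ; draft | 1584 ; pending | 1400 ; returned | 660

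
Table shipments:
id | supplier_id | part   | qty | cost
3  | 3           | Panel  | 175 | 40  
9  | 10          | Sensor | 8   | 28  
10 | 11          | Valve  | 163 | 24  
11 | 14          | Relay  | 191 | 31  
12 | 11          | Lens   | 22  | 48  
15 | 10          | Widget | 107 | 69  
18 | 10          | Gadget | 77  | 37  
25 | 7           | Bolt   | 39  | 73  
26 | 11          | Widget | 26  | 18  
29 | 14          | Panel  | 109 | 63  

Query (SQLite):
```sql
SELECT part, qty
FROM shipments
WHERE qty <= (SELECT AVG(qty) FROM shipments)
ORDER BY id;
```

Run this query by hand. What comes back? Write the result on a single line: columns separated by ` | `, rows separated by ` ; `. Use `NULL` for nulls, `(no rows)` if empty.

Sensor | 8 ; Lens | 22 ; Gadget | 77 ; Bolt | 39 ; Widget | 26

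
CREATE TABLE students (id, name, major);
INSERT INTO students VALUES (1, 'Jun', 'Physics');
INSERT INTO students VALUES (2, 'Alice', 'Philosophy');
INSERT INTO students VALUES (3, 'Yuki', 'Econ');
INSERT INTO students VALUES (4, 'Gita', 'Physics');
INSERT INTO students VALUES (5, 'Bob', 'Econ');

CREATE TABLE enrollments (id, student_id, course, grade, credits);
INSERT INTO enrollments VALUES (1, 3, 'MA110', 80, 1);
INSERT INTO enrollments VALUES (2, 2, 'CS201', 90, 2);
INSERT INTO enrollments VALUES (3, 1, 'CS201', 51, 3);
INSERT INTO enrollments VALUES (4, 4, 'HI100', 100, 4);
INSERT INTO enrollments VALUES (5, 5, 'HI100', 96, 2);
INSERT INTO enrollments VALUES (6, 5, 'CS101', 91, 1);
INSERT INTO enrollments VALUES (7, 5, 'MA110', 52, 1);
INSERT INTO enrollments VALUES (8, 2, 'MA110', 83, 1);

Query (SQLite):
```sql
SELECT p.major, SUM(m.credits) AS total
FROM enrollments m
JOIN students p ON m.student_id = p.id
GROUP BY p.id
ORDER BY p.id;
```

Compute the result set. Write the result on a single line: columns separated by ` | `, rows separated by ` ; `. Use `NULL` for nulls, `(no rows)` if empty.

Physics | 3 ; Philosophy | 3 ; Econ | 1 ; Physics | 4 ; Econ | 4

Join each enrollments row to its students via student_id.
Group joined rows by students.id; compute SUM(m.credits) per group.
  1: ids {3} → SUM(m.credits)=3
  2: ids {2, 8} → SUM(m.credits)=3
  3: ids {1} → SUM(m.credits)=1
  4: ids {4} → SUM(m.credits)=4
  5: ids {5, 6, 7} → SUM(m.credits)=4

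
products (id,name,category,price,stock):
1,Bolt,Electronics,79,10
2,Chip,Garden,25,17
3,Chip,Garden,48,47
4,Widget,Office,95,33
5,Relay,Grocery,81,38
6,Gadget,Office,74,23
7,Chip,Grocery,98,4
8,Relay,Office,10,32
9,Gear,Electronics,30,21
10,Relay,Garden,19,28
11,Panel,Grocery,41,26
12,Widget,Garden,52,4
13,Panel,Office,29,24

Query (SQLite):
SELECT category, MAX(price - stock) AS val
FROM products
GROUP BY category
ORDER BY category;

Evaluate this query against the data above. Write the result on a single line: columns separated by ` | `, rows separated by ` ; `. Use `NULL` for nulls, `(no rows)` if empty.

Electronics | 69 ; Garden | 48 ; Grocery | 94 ; Office | 62

For each row compute price - stock.
Group by category; take MAX of the expression per group.
  Electronics: ids {1, 9} → MAX(price - stock)=69
  Garden: ids {2, 3, 10, 12} → MAX(price - stock)=48
  Grocery: ids {5, 7, 11} → MAX(price - stock)=94
  Office: ids {4, 6, 8, 13} → MAX(price - stock)=62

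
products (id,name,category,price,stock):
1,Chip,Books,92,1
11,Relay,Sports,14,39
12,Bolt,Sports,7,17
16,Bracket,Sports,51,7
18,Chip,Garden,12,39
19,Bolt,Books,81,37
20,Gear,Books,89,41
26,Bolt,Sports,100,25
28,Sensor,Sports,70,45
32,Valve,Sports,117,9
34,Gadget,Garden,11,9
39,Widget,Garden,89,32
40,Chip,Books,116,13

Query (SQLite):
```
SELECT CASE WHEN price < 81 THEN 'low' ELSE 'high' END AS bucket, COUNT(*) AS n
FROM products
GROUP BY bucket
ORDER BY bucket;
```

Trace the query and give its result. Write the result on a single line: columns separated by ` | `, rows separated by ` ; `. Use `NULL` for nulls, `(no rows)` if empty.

high | 7 ; low | 6

Bucket rows by price < 81 → 'low' else 'high'; count each bucket.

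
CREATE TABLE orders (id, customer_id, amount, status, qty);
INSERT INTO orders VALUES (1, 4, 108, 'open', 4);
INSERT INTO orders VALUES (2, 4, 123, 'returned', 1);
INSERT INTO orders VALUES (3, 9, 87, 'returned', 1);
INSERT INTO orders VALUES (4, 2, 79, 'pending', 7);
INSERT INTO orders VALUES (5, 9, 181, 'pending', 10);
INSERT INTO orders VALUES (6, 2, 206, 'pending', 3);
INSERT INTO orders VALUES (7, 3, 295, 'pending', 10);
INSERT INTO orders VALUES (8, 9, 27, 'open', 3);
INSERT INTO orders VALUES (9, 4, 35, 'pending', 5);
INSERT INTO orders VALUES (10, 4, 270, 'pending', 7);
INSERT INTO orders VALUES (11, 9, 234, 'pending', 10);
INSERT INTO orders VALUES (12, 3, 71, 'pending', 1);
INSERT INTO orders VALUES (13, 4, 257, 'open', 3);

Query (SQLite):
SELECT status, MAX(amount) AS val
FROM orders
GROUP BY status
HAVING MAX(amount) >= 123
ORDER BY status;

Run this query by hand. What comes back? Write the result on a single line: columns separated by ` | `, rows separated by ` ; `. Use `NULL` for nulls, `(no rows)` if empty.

open | 257 ; pending | 295 ; returned | 123

Partition orders by status; compute MAX(amount) within each group.
HAVING: keep groups where MAX(amount) >= 123.
  open: ids {1, 8, 13} → MAX(amount)=257
  pending: ids {4, 5, 6, 7, 9, 10, 11, 12} → MAX(amount)=295
  returned: ids {2, 3} → MAX(amount)=123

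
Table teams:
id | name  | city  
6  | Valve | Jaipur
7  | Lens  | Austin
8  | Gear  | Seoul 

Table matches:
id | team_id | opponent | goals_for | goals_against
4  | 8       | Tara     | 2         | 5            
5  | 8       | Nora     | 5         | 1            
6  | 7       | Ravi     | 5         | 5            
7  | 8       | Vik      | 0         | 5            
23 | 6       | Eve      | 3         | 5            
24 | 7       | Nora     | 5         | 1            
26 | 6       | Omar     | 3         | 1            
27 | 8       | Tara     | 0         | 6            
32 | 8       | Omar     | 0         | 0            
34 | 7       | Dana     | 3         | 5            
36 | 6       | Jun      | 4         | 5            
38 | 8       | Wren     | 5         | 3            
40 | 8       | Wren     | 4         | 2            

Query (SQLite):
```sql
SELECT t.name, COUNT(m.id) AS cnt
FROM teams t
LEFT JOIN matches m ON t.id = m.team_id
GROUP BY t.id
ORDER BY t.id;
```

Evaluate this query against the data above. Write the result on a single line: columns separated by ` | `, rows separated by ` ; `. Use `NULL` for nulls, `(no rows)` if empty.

Valve | 3 ; Lens | 3 ; Gear | 7

LEFT JOIN keeps every teams row; unmatched ones get NULL for matches columns.
Group by teams.id and compute COUNT(m.id). COUNT(col) of an all-NULL group is 0.
  6: ids {23, 26, 36} → COUNT(m.id)=3
  7: ids {6, 24, 34} → COUNT(m.id)=3
  8: ids {4, 5, 7, 27, 32, 38, 40} → COUNT(m.id)=7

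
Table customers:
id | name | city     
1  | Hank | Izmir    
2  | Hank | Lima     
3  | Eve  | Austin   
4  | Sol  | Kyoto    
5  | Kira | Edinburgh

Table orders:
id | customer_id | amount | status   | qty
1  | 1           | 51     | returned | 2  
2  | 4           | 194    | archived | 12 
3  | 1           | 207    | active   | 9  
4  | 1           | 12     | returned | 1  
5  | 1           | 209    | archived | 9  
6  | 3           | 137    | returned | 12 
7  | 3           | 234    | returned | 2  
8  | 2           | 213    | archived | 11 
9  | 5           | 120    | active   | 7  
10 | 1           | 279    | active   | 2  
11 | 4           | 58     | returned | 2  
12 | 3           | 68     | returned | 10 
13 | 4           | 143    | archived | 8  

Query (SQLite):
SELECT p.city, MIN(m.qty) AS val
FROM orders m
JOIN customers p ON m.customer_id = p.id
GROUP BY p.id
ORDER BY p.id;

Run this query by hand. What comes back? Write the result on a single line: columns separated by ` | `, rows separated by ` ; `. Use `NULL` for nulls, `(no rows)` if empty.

Join each orders row to its customers via customer_id.
Group joined rows by customers.id; compute MIN(m.qty) per group.
  1: ids {1, 3, 4, 5, 10} → MIN(m.qty)=1
  2: ids {8} → MIN(m.qty)=11
  3: ids {6, 7, 12} → MIN(m.qty)=2
  4: ids {2, 11, 13} → MIN(m.qty)=2
  5: ids {9} → MIN(m.qty)=7

Izmir | 1 ; Lima | 11 ; Austin | 2 ; Kyoto | 2 ; Edinburgh | 7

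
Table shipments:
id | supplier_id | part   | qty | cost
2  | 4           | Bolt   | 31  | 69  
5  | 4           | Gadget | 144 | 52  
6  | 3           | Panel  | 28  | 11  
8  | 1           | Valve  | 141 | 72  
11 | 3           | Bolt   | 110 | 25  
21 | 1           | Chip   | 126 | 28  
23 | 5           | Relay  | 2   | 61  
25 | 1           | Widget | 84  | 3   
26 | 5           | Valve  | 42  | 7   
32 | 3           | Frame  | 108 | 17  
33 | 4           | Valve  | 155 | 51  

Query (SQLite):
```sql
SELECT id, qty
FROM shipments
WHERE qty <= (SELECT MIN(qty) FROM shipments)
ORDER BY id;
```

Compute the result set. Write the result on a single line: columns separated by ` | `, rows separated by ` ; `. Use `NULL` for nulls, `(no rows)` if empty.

23 | 2

Scalar subquery: MIN(qty) over all shipments rows = 2.
Keep rows where qty <= that value.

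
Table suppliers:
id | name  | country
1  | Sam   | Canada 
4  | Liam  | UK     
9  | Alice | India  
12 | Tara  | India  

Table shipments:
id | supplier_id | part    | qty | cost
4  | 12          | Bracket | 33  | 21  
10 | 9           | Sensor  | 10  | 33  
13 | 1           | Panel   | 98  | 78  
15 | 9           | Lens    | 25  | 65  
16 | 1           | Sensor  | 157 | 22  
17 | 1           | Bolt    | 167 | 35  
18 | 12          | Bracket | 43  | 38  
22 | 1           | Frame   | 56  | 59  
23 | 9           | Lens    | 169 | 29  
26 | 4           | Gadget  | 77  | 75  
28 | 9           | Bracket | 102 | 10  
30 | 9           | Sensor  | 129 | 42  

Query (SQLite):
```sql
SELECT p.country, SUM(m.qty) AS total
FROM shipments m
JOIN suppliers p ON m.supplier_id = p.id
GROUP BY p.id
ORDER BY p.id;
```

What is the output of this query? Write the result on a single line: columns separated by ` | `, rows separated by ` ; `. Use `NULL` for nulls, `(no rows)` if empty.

Join each shipments row to its suppliers via supplier_id.
Group joined rows by suppliers.id; compute SUM(m.qty) per group.
  1: ids {13, 16, 17, 22} → SUM(m.qty)=478
  4: ids {26} → SUM(m.qty)=77
  9: ids {10, 15, 23, 28, 30} → SUM(m.qty)=435
  12: ids {4, 18} → SUM(m.qty)=76

Canada | 478 ; UK | 77 ; India | 435 ; India | 76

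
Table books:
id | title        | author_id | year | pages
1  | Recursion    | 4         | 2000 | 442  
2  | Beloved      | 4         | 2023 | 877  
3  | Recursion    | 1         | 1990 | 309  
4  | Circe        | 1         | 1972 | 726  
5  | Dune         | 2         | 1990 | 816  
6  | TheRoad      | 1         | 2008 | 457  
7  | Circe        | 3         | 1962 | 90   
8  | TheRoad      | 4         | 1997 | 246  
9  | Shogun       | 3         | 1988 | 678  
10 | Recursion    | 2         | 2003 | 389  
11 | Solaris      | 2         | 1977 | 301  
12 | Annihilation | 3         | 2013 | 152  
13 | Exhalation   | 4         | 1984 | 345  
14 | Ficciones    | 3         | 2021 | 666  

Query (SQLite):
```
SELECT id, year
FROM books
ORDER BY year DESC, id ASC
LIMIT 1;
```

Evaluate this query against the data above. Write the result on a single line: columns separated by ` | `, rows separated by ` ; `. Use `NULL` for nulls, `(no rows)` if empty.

Sort by year desc, tiebreak id asc: (2023, id=2), (2021, id=14), (2013, id=12), (2008, id=6) …. Take first 1.

2 | 2023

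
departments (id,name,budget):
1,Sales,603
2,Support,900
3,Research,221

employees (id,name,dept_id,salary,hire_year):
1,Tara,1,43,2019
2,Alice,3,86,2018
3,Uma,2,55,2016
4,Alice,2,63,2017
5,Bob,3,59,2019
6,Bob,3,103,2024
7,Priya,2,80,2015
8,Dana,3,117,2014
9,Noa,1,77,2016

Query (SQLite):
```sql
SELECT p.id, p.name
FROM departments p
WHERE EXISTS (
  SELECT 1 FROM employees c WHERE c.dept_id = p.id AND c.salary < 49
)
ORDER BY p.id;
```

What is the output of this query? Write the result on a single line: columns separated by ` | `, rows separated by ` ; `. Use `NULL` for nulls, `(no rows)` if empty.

1 | Sales

For each departments row, check whether any employees with matching dept_id has salary < 49.
Keep rows where that is true.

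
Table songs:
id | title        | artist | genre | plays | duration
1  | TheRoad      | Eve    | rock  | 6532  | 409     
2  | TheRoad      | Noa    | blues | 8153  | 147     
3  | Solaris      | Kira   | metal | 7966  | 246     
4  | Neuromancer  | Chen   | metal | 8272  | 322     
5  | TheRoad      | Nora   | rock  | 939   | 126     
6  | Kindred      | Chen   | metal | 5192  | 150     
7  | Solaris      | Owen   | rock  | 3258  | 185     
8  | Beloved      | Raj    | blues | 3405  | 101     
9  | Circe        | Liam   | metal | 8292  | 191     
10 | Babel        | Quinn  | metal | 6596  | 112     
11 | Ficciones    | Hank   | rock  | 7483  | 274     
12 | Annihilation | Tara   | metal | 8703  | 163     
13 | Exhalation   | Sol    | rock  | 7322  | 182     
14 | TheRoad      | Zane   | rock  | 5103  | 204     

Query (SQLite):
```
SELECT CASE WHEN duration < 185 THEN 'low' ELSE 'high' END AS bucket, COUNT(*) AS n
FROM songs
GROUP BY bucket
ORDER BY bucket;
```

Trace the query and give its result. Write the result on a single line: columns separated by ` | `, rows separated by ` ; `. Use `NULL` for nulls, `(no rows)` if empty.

high | 7 ; low | 7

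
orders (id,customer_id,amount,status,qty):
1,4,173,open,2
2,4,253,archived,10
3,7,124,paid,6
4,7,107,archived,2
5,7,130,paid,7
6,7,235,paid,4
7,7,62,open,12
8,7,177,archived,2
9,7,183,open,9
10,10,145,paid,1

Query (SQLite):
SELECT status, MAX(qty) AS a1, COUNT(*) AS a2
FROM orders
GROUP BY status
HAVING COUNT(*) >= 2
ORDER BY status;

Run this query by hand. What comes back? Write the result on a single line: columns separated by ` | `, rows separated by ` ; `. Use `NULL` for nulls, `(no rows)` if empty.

archived | 10 | 3 ; open | 12 | 3 ; paid | 7 | 4

Group orders by status.
Per group compute: MAX(qty), COUNT(*).
HAVING: drop groups with fewer than 2 rows.
  archived: ids {2, 4, 8} → MAX(qty)=10, COUNT(*)=3
  open: ids {1, 7, 9} → MAX(qty)=12, COUNT(*)=3
  paid: ids {3, 5, 6, 10} → MAX(qty)=7, COUNT(*)=4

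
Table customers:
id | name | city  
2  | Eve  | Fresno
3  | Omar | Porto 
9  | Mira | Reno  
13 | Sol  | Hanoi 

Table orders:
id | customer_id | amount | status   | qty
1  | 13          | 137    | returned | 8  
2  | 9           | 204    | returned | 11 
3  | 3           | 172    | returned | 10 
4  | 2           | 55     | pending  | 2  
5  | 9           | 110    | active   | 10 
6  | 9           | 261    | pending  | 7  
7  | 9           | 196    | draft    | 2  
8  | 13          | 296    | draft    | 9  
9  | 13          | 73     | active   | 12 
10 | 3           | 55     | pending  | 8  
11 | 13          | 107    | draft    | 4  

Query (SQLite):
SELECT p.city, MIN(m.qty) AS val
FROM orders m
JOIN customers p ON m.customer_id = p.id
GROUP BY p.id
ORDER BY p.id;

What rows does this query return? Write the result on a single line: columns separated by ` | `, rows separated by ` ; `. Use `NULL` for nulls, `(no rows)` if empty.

Join each orders row to its customers via customer_id.
Group joined rows by customers.id; compute MIN(m.qty) per group.
  2: ids {4} → MIN(m.qty)=2
  3: ids {3, 10} → MIN(m.qty)=8
  9: ids {2, 5, 6, 7} → MIN(m.qty)=2
  13: ids {1, 8, 9, 11} → MIN(m.qty)=4

Fresno | 2 ; Porto | 8 ; Reno | 2 ; Hanoi | 4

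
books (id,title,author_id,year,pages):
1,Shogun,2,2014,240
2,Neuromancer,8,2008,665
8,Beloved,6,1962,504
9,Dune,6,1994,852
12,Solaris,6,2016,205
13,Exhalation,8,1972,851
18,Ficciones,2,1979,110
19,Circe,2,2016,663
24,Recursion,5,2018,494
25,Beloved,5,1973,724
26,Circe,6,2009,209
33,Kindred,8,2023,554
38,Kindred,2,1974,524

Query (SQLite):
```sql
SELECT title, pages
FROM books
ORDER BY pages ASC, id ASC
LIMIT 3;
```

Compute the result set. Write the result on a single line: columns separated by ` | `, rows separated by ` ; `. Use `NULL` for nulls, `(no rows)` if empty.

Sort by pages asc, tiebreak id asc: (110, id=18), (205, id=12), (209, id=26), (240, id=1), (494, id=24), (504, id=8) …. Take first 3.

Ficciones | 110 ; Solaris | 205 ; Circe | 209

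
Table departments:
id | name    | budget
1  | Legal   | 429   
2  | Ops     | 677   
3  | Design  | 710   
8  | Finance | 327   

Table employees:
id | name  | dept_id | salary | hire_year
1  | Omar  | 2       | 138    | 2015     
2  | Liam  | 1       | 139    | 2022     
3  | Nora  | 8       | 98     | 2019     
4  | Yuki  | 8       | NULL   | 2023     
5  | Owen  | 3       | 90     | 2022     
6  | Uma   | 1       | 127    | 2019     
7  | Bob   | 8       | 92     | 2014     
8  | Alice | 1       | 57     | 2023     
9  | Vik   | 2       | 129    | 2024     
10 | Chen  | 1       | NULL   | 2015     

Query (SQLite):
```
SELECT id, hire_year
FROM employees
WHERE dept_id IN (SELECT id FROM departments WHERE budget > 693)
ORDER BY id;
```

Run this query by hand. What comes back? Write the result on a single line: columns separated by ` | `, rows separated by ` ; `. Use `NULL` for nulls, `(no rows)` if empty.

5 | 2022

Inner query: departments.id where budget > 693.
Outer: keep employees rows whose dept_id is in that set.
Inner query → {3}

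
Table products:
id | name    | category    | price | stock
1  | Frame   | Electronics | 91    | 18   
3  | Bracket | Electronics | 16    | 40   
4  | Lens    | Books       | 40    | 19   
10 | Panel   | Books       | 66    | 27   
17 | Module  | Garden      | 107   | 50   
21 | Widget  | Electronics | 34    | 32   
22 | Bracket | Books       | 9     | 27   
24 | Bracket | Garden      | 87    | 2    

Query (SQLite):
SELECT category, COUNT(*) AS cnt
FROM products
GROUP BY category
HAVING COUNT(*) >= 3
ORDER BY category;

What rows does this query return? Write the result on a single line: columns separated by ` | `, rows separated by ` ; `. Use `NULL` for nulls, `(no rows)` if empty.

Books | 3 ; Electronics | 3

Partition products by category; compute COUNT(*) within each group.
HAVING: keep groups with count ≥ 3.
  Books: ids {4, 10, 22} → COUNT(*)=3
  Electronics: ids {1, 3, 21} → COUNT(*)=3
  Garden: ids {17, 24} → COUNT(*)=2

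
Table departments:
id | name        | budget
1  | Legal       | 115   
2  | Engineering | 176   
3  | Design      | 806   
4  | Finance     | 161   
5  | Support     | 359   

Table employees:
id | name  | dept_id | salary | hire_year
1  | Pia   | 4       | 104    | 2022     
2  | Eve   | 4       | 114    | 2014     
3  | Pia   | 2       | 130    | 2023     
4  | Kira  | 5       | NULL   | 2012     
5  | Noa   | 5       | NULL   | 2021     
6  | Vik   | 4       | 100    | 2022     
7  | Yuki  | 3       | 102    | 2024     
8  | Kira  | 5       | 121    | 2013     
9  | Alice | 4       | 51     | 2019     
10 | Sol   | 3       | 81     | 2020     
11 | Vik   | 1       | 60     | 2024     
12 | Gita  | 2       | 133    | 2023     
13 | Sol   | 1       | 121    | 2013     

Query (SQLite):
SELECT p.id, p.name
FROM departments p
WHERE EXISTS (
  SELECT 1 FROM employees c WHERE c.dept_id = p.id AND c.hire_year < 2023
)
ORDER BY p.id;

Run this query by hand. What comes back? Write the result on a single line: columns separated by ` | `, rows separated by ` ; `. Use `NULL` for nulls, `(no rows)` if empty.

1 | Legal ; 3 | Design ; 4 | Finance ; 5 | Support

For each departments row, check whether any employees with matching dept_id has hire_year < 2023.
Keep rows where that is true.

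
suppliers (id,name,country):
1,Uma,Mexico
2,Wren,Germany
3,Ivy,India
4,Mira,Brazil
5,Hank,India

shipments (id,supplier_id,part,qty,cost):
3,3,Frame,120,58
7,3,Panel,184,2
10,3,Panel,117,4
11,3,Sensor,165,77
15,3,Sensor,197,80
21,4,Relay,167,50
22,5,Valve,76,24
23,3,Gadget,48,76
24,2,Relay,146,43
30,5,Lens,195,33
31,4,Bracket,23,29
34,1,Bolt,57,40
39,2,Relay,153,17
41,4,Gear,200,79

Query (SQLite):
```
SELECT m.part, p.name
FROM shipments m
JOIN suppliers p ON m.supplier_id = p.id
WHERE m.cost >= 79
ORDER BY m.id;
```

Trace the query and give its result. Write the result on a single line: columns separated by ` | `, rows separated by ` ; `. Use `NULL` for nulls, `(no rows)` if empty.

Each shipments row matches the suppliers row where supplier_id = suppliers.id.
Then keep rows with m.cost >= 79.

Sensor | Ivy ; Gear | Mira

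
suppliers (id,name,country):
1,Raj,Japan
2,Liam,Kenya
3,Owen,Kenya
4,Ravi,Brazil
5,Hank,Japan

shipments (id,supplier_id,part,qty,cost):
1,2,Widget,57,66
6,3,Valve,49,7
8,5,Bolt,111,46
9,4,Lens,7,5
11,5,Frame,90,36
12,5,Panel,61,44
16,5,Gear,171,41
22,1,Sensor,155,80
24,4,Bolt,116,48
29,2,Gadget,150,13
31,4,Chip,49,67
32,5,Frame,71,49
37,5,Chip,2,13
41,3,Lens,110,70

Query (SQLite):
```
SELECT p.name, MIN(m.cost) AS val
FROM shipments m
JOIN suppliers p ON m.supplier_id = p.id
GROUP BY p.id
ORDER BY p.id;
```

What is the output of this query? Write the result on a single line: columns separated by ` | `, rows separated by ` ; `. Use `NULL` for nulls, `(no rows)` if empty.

Join each shipments row to its suppliers via supplier_id.
Group joined rows by suppliers.id; compute MIN(m.cost) per group.
  1: ids {22} → MIN(m.cost)=80
  2: ids {1, 29} → MIN(m.cost)=13
  3: ids {6, 41} → MIN(m.cost)=7
  4: ids {9, 24, 31} → MIN(m.cost)=5
  5: ids {8, 11, 12, 16, 32, 37} → MIN(m.cost)=13

Raj | 80 ; Liam | 13 ; Owen | 7 ; Ravi | 5 ; Hank | 13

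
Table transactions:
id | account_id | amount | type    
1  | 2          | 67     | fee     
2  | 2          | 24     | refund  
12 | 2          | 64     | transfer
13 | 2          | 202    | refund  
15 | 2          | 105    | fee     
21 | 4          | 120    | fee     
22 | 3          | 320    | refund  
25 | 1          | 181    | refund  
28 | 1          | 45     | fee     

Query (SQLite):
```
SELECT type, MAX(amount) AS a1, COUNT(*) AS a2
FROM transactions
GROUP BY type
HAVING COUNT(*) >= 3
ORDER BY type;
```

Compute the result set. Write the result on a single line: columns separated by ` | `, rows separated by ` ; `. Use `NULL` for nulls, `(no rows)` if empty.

Group transactions by type.
Per group compute: MAX(amount), COUNT(*).
HAVING: drop groups with fewer than 3 rows.
  fee: ids {1, 15, 21, 28} → MAX(amount)=120, COUNT(*)=4
  refund: ids {2, 13, 22, 25} → MAX(amount)=320, COUNT(*)=4
  transfer: ids {12} → MAX(amount)=64, COUNT(*)=1

fee | 120 | 4 ; refund | 320 | 4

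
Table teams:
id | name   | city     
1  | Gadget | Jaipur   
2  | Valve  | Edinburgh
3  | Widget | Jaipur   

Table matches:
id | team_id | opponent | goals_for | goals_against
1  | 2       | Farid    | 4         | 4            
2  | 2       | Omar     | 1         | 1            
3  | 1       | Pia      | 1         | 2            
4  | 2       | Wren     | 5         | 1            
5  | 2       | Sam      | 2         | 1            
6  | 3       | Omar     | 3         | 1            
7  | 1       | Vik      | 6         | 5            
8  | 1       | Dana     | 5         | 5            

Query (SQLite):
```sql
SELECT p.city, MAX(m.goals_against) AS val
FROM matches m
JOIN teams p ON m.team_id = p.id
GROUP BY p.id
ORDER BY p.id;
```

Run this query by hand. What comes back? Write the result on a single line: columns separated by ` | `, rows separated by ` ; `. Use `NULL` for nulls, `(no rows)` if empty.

Jaipur | 5 ; Edinburgh | 4 ; Jaipur | 1

Join each matches row to its teams via team_id.
Group joined rows by teams.id; compute MAX(m.goals_against) per group.
  1: ids {3, 7, 8} → MAX(m.goals_against)=5
  2: ids {1, 2, 4, 5} → MAX(m.goals_against)=4
  3: ids {6} → MAX(m.goals_against)=1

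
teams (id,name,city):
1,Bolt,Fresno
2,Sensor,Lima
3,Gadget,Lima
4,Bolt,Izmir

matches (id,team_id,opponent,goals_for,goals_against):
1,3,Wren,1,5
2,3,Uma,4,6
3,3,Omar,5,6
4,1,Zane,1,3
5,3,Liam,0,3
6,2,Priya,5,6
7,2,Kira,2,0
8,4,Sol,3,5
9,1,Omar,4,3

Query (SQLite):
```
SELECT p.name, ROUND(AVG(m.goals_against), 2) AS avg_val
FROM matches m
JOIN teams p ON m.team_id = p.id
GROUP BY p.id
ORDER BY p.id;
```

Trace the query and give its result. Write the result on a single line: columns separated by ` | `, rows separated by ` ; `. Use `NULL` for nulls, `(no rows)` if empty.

Join each matches row to its teams via team_id.
Group joined rows by teams.id; compute ROUND(AVG(m.goals_against), 2) per group.
  1: ids {4, 9} → ROUND(AVG(m.goals_against), 2)=3
  2: ids {6, 7} → ROUND(AVG(m.goals_against), 2)=3
  3: ids {1, 2, 3, 5} → ROUND(AVG(m.goals_against), 2)=5
  4: ids {8} → ROUND(AVG(m.goals_against), 2)=5

Bolt | 3 ; Sensor | 3 ; Gadget | 5 ; Bolt | 5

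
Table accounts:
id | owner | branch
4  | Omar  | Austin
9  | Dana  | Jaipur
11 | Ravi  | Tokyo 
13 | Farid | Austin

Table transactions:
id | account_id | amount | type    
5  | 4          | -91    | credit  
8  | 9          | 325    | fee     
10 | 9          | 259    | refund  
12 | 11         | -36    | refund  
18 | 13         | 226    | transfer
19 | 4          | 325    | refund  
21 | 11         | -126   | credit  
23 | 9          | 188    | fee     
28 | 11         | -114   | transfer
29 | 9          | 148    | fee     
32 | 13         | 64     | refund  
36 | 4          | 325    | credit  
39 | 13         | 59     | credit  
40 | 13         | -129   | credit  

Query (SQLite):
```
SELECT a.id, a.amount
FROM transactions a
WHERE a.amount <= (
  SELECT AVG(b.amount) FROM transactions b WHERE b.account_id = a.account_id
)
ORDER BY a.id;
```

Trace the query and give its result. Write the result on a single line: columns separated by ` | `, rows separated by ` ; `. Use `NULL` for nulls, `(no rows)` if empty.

For each transactions row a, compute AVG(amount) over rows sharing a.account_id.
Keep row a if a.amount <= that per-group AVG.
  account_id=4: AVG(amount) = 186.333333
  account_id=9: AVG(amount) = 230.0
  account_id=11: AVG(amount) = -92.0
  account_id=13: AVG(amount) = 55.0

5 | -91 ; 21 | -126 ; 23 | 188 ; 28 | -114 ; 29 | 148 ; 40 | -129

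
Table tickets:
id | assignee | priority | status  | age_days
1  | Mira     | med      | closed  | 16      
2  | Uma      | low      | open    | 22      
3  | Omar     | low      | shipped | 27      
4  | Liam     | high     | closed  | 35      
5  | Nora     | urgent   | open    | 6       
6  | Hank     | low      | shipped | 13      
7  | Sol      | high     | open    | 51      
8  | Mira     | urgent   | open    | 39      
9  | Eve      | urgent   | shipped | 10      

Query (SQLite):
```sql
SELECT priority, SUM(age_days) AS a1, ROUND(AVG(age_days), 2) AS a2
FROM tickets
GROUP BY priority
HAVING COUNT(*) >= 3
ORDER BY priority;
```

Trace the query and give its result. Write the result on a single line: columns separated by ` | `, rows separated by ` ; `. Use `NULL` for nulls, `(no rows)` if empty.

low | 62 | 20.67 ; urgent | 55 | 18.33

Group tickets by priority.
Per group compute: SUM(age_days), ROUND(AVG(age_days), 2).
HAVING: drop groups with fewer than 3 rows.
  high: ids {4, 7} → SUM(age_days)=86, ROUND(AVG(age_days), 2)=43
  low: ids {2, 3, 6} → SUM(age_days)=62, ROUND(AVG(age_days), 2)=20.67
  med: ids {1} → SUM(age_days)=16, ROUND(AVG(age_days), 2)=16
  urgent: ids {5, 8, 9} → SUM(age_days)=55, ROUND(AVG(age_days), 2)=18.33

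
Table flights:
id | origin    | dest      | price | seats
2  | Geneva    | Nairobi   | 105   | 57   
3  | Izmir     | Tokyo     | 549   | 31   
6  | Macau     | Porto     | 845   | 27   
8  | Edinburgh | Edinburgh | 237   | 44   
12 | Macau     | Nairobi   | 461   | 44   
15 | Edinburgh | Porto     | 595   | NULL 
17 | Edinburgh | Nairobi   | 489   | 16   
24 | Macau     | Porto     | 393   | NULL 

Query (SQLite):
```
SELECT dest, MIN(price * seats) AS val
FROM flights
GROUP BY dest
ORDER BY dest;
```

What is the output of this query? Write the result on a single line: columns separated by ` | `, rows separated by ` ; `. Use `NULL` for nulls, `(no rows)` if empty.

Edinburgh | 10428 ; Nairobi | 5985 ; Porto | 22815 ; Tokyo | 17019

For each row compute price * seats.
Group by dest; take MIN of the expression per group.
  Edinburgh: ids {8} → MIN(price * seats)=10428
  Nairobi: ids {2, 12, 17} → MIN(price * seats)=5985
  Porto: ids {6, 15, 24} → MIN(price * seats)=22815
  Tokyo: ids {3} → MIN(price * seats)=17019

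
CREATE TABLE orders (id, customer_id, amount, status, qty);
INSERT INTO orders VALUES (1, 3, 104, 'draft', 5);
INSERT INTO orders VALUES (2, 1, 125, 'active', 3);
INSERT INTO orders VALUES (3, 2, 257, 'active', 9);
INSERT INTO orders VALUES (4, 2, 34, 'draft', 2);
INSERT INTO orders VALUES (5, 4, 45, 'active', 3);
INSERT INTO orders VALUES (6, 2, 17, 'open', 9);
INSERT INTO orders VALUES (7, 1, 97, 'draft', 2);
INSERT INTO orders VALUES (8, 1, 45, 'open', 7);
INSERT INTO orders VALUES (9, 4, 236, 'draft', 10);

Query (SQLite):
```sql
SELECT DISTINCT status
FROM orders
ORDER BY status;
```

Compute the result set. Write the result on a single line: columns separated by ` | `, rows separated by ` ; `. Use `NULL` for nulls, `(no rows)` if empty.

Collect distinct status values from orders.

active ; draft ; open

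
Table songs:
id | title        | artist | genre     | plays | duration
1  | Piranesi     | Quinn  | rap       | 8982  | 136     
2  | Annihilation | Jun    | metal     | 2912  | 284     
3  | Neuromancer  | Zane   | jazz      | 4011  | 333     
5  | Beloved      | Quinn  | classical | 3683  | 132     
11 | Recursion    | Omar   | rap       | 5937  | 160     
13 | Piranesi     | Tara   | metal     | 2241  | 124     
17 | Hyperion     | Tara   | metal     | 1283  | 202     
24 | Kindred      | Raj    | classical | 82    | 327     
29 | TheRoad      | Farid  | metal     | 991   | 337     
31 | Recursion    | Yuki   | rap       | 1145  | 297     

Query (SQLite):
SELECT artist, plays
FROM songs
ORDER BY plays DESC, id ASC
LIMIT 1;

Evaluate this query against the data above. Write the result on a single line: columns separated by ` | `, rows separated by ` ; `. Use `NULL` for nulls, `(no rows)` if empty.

Sort by plays desc, tiebreak id asc: (8982, id=1), (5937, id=11), (4011, id=3), (3683, id=5) …. Take first 1.

Quinn | 8982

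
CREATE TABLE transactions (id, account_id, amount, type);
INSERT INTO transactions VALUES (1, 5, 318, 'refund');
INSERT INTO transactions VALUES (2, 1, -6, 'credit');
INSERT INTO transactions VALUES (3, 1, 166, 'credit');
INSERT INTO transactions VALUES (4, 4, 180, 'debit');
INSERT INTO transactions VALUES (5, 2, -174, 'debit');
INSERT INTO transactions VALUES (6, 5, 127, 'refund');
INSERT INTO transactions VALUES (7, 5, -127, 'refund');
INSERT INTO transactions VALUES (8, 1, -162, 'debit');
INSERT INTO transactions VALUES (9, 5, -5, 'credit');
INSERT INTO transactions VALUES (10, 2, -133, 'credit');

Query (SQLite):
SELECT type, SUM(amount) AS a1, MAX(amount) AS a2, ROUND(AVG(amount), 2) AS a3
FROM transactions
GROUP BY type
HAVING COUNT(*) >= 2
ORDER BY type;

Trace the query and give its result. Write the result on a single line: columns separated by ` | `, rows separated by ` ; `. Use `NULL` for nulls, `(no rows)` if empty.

credit | 22 | 166 | 5.5 ; debit | -156 | 180 | -52 ; refund | 318 | 318 | 106

Group transactions by type.
Per group compute: SUM(amount), MAX(amount), ROUND(AVG(amount), 2).
HAVING: drop groups with fewer than 2 rows.
  credit: ids {2, 3, 9, 10} → SUM(amount)=22, MAX(amount)=166, ROUND(AVG(amount), 2)=5.5
  debit: ids {4, 5, 8} → SUM(amount)=-156, MAX(amount)=180, ROUND(AVG(amount), 2)=-52
  refund: ids {1, 6, 7} → SUM(amount)=318, MAX(amount)=318, ROUND(AVG(amount), 2)=106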